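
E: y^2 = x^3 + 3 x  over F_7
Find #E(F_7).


For each x in F_7, count y with y^2 = x^3 + 3 x + 0 mod 7:
  x = 0: RHS = 0, y in [0]  -> 1 point(s)
  x = 1: RHS = 4, y in [2, 5]  -> 2 point(s)
  x = 2: RHS = 0, y in [0]  -> 1 point(s)
  x = 3: RHS = 1, y in [1, 6]  -> 2 point(s)
  x = 5: RHS = 0, y in [0]  -> 1 point(s)
Affine points: 7. Add the point at infinity: total = 8.

#E(F_7) = 8


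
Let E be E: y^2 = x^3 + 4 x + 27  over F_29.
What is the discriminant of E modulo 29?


4 a^3 + 27 b^2 = 4*4^3 + 27*27^2 = 256 + 19683 = 19939
Delta = -16 * (19939) = -319024
Delta mod 29 = 5

Delta = 5 (mod 29)


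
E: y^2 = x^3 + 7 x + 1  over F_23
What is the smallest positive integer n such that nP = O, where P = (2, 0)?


Compute successive multiples of P until we hit O:
  1P = (2, 0)
  2P = O

ord(P) = 2


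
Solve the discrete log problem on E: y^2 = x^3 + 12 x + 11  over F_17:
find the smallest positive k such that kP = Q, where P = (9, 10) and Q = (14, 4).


Enumerate multiples of P until we hit Q = (14, 4):
  1P = (9, 10)
  2P = (16, 7)
  3P = (13, 16)
  4P = (10, 14)
  5P = (14, 4)
Match found at i = 5.

k = 5


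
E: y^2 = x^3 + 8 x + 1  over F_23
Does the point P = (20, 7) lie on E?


Check whether y^2 = x^3 + 8 x + 1 (mod 23) for (x, y) = (20, 7).
LHS: y^2 = 7^2 mod 23 = 3
RHS: x^3 + 8 x + 1 = 20^3 + 8*20 + 1 mod 23 = 19
LHS != RHS

No, not on the curve


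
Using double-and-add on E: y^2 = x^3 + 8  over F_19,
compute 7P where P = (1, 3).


k = 7 = 111_2 (binary, LSB first: 111)
Double-and-add from P = (1, 3):
  bit 0 = 1: acc = O + (1, 3) = (1, 3)
  bit 1 = 1: acc = (1, 3) + (3, 15) = (13, 1)
  bit 2 = 1: acc = (13, 1) + (14, 15) = (17, 0)

7P = (17, 0)


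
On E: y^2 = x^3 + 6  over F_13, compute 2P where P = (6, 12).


Doubling: s = (3 x1^2 + a) / (2 y1)
s = (3*6^2 + 0) / (2*12) mod 13 = 11
x3 = s^2 - 2 x1 mod 13 = 11^2 - 2*6 = 5
y3 = s (x1 - x3) - y1 mod 13 = 11 * (6 - 5) - 12 = 12

2P = (5, 12)


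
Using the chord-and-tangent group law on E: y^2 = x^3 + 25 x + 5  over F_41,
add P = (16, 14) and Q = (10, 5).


P != Q, so use the chord formula.
s = (y2 - y1) / (x2 - x1) = (32) / (35) mod 41 = 22
x3 = s^2 - x1 - x2 mod 41 = 22^2 - 16 - 10 = 7
y3 = s (x1 - x3) - y1 mod 41 = 22 * (16 - 7) - 14 = 20

P + Q = (7, 20)


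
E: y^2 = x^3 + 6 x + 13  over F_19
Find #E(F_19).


For each x in F_19, count y with y^2 = x^3 + 6 x + 13 mod 19:
  x = 1: RHS = 1, y in [1, 18]  -> 2 point(s)
  x = 3: RHS = 1, y in [1, 18]  -> 2 point(s)
  x = 4: RHS = 6, y in [5, 14]  -> 2 point(s)
  x = 5: RHS = 16, y in [4, 15]  -> 2 point(s)
  x = 9: RHS = 17, y in [6, 13]  -> 2 point(s)
  x = 10: RHS = 9, y in [3, 16]  -> 2 point(s)
  x = 11: RHS = 4, y in [2, 17]  -> 2 point(s)
  x = 15: RHS = 1, y in [1, 18]  -> 2 point(s)
  x = 16: RHS = 6, y in [5, 14]  -> 2 point(s)
  x = 18: RHS = 6, y in [5, 14]  -> 2 point(s)
Affine points: 20. Add the point at infinity: total = 21.

#E(F_19) = 21


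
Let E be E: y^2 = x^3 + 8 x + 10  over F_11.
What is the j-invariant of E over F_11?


Delta = -16(4 a^3 + 27 b^2) mod 11 = 9
-1728 * (4 a)^3 = -1728 * (4*8)^3 mod 11 = 1
j = 1 * 9^(-1) mod 11 = 5

j = 5 (mod 11)


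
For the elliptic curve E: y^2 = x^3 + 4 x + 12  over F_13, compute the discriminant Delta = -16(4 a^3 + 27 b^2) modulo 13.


4 a^3 + 27 b^2 = 4*4^3 + 27*12^2 = 256 + 3888 = 4144
Delta = -16 * (4144) = -66304
Delta mod 13 = 9

Delta = 9 (mod 13)


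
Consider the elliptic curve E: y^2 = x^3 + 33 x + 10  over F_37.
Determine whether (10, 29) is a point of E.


Check whether y^2 = x^3 + 33 x + 10 (mod 37) for (x, y) = (10, 29).
LHS: y^2 = 29^2 mod 37 = 27
RHS: x^3 + 33 x + 10 = 10^3 + 33*10 + 10 mod 37 = 8
LHS != RHS

No, not on the curve


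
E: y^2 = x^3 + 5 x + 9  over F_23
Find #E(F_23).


For each x in F_23, count y with y^2 = x^3 + 5 x + 9 mod 23:
  x = 0: RHS = 9, y in [3, 20]  -> 2 point(s)
  x = 2: RHS = 4, y in [2, 21]  -> 2 point(s)
  x = 4: RHS = 1, y in [1, 22]  -> 2 point(s)
  x = 6: RHS = 2, y in [5, 18]  -> 2 point(s)
  x = 8: RHS = 9, y in [3, 20]  -> 2 point(s)
  x = 9: RHS = 1, y in [1, 22]  -> 2 point(s)
  x = 10: RHS = 1, y in [1, 22]  -> 2 point(s)
  x = 12: RHS = 3, y in [7, 16]  -> 2 point(s)
  x = 15: RHS = 9, y in [3, 20]  -> 2 point(s)
  x = 17: RHS = 16, y in [4, 19]  -> 2 point(s)
  x = 20: RHS = 13, y in [6, 17]  -> 2 point(s)
  x = 22: RHS = 3, y in [7, 16]  -> 2 point(s)
Affine points: 24. Add the point at infinity: total = 25.

#E(F_23) = 25


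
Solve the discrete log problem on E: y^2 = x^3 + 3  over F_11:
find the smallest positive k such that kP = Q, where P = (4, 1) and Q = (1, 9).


Enumerate multiples of P until we hit Q = (1, 9):
  1P = (4, 1)
  2P = (7, 4)
  3P = (1, 2)
  4P = (0, 5)
  5P = (8, 3)
  6P = (2, 0)
  7P = (8, 8)
  8P = (0, 6)
  9P = (1, 9)
Match found at i = 9.

k = 9


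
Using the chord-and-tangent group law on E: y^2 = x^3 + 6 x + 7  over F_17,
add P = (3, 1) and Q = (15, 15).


P != Q, so use the chord formula.
s = (y2 - y1) / (x2 - x1) = (14) / (12) mod 17 = 4
x3 = s^2 - x1 - x2 mod 17 = 4^2 - 3 - 15 = 15
y3 = s (x1 - x3) - y1 mod 17 = 4 * (3 - 15) - 1 = 2

P + Q = (15, 2)


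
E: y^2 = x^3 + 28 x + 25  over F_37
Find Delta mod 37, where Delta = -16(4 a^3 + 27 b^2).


4 a^3 + 27 b^2 = 4*28^3 + 27*25^2 = 87808 + 16875 = 104683
Delta = -16 * (104683) = -1674928
Delta mod 37 = 25

Delta = 25 (mod 37)


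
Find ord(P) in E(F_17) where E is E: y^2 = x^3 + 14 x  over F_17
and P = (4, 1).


Compute successive multiples of P until we hit O:
  1P = (4, 1)
  2P = (1, 7)
  3P = (16, 6)
  4P = (15, 10)
  5P = (13, 4)
  6P = (2, 11)
  7P = (2, 6)
  8P = (13, 13)
  ... (continuing to 13P)
  13P = O

ord(P) = 13


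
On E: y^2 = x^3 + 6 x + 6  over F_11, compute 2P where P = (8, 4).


Doubling: s = (3 x1^2 + a) / (2 y1)
s = (3*8^2 + 6) / (2*4) mod 11 = 0
x3 = s^2 - 2 x1 mod 11 = 0^2 - 2*8 = 6
y3 = s (x1 - x3) - y1 mod 11 = 0 * (8 - 6) - 4 = 7

2P = (6, 7)


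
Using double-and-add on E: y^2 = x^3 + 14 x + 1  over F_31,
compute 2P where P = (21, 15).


k = 2 = 10_2 (binary, LSB first: 01)
Double-and-add from P = (21, 15):
  bit 0 = 0: acc unchanged = O
  bit 1 = 1: acc = O + (5, 14) = (5, 14)

2P = (5, 14)


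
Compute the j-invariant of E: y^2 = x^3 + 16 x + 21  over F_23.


Delta = -16(4 a^3 + 27 b^2) mod 23 = 7
-1728 * (4 a)^3 = -1728 * (4*16)^3 mod 23 = 7
j = 7 * 7^(-1) mod 23 = 1

j = 1 (mod 23)


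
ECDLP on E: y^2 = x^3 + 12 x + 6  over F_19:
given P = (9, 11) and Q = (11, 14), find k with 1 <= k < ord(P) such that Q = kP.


Enumerate multiples of P until we hit Q = (11, 14):
  1P = (9, 11)
  2P = (6, 16)
  3P = (11, 5)
  4P = (8, 5)
  5P = (0, 5)
  6P = (2, 0)
  7P = (0, 14)
  8P = (8, 14)
  9P = (11, 14)
Match found at i = 9.

k = 9


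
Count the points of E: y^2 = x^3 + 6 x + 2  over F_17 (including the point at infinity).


For each x in F_17, count y with y^2 = x^3 + 6 x + 2 mod 17:
  x = 0: RHS = 2, y in [6, 11]  -> 2 point(s)
  x = 1: RHS = 9, y in [3, 14]  -> 2 point(s)
  x = 3: RHS = 13, y in [8, 9]  -> 2 point(s)
  x = 5: RHS = 4, y in [2, 15]  -> 2 point(s)
  x = 6: RHS = 16, y in [4, 13]  -> 2 point(s)
  x = 7: RHS = 13, y in [8, 9]  -> 2 point(s)
  x = 8: RHS = 1, y in [1, 16]  -> 2 point(s)
  x = 10: RHS = 8, y in [5, 12]  -> 2 point(s)
  x = 12: RHS = 0, y in [0]  -> 1 point(s)
  x = 13: RHS = 16, y in [4, 13]  -> 2 point(s)
  x = 14: RHS = 8, y in [5, 12]  -> 2 point(s)
  x = 15: RHS = 16, y in [4, 13]  -> 2 point(s)
Affine points: 23. Add the point at infinity: total = 24.

#E(F_17) = 24


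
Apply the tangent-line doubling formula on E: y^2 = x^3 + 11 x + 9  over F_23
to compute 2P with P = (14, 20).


Doubling: s = (3 x1^2 + a) / (2 y1)
s = (3*14^2 + 11) / (2*20) mod 23 = 19
x3 = s^2 - 2 x1 mod 23 = 19^2 - 2*14 = 11
y3 = s (x1 - x3) - y1 mod 23 = 19 * (14 - 11) - 20 = 14

2P = (11, 14)


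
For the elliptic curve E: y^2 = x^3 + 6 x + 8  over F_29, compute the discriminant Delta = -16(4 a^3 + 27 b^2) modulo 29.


4 a^3 + 27 b^2 = 4*6^3 + 27*8^2 = 864 + 1728 = 2592
Delta = -16 * (2592) = -41472
Delta mod 29 = 27

Delta = 27 (mod 29)


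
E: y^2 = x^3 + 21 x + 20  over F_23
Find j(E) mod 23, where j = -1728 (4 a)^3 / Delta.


Delta = -16(4 a^3 + 27 b^2) mod 23 = 5
-1728 * (4 a)^3 = -1728 * (4*21)^3 mod 23 = 18
j = 18 * 5^(-1) mod 23 = 22

j = 22 (mod 23)


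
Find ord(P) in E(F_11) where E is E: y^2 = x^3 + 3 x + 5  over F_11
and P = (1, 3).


Compute successive multiples of P until we hit O:
  1P = (1, 3)
  2P = (10, 10)
  3P = (4, 2)
  4P = (0, 4)
  5P = (0, 7)
  6P = (4, 9)
  7P = (10, 1)
  8P = (1, 8)
  ... (continuing to 9P)
  9P = O

ord(P) = 9


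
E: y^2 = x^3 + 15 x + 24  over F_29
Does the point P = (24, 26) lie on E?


Check whether y^2 = x^3 + 15 x + 24 (mod 29) for (x, y) = (24, 26).
LHS: y^2 = 26^2 mod 29 = 9
RHS: x^3 + 15 x + 24 = 24^3 + 15*24 + 24 mod 29 = 27
LHS != RHS

No, not on the curve


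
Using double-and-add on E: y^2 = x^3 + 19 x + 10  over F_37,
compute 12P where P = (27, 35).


k = 12 = 1100_2 (binary, LSB first: 0011)
Double-and-add from P = (27, 35):
  bit 0 = 0: acc unchanged = O
  bit 1 = 0: acc unchanged = O
  bit 2 = 1: acc = O + (0, 26) = (0, 26)
  bit 3 = 1: acc = (0, 26) + (34, 0) = (0, 11)

12P = (0, 11)


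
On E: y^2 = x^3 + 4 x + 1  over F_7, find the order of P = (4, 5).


Compute successive multiples of P until we hit O:
  1P = (4, 5)
  2P = (0, 6)
  3P = (0, 1)
  4P = (4, 2)
  5P = O

ord(P) = 5


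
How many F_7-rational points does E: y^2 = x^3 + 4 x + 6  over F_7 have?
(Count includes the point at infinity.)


For each x in F_7, count y with y^2 = x^3 + 4 x + 6 mod 7:
  x = 1: RHS = 4, y in [2, 5]  -> 2 point(s)
  x = 2: RHS = 1, y in [1, 6]  -> 2 point(s)
  x = 4: RHS = 2, y in [3, 4]  -> 2 point(s)
  x = 5: RHS = 4, y in [2, 5]  -> 2 point(s)
  x = 6: RHS = 1, y in [1, 6]  -> 2 point(s)
Affine points: 10. Add the point at infinity: total = 11.

#E(F_7) = 11


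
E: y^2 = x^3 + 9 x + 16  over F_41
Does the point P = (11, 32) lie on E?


Check whether y^2 = x^3 + 9 x + 16 (mod 41) for (x, y) = (11, 32).
LHS: y^2 = 32^2 mod 41 = 40
RHS: x^3 + 9 x + 16 = 11^3 + 9*11 + 16 mod 41 = 11
LHS != RHS

No, not on the curve


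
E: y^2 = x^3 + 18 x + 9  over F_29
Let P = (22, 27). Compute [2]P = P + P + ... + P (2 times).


k = 2 = 10_2 (binary, LSB first: 01)
Double-and-add from P = (22, 27):
  bit 0 = 0: acc unchanged = O
  bit 1 = 1: acc = O + (10, 0) = (10, 0)

2P = (10, 0)


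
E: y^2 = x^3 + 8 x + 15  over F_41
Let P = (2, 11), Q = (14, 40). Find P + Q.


P != Q, so use the chord formula.
s = (y2 - y1) / (x2 - x1) = (29) / (12) mod 41 = 40
x3 = s^2 - x1 - x2 mod 41 = 40^2 - 2 - 14 = 26
y3 = s (x1 - x3) - y1 mod 41 = 40 * (2 - 26) - 11 = 13

P + Q = (26, 13)


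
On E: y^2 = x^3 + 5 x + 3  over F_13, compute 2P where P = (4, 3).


Doubling: s = (3 x1^2 + a) / (2 y1)
s = (3*4^2 + 5) / (2*3) mod 13 = 11
x3 = s^2 - 2 x1 mod 13 = 11^2 - 2*4 = 9
y3 = s (x1 - x3) - y1 mod 13 = 11 * (4 - 9) - 3 = 7

2P = (9, 7)


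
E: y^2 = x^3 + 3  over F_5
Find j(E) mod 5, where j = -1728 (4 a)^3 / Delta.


Delta = -16(4 a^3 + 27 b^2) mod 5 = 2
-1728 * (4 a)^3 = -1728 * (4*0)^3 mod 5 = 0
j = 0 * 2^(-1) mod 5 = 0

j = 0 (mod 5)


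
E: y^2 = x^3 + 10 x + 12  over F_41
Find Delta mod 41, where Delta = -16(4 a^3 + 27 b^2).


4 a^3 + 27 b^2 = 4*10^3 + 27*12^2 = 4000 + 3888 = 7888
Delta = -16 * (7888) = -126208
Delta mod 41 = 31

Delta = 31 (mod 41)


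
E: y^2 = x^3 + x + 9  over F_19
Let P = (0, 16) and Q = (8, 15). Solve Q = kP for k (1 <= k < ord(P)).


Enumerate multiples of P until we hit Q = (8, 15):
  1P = (0, 16)
  2P = (9, 14)
  3P = (7, 13)
  4P = (18, 8)
  5P = (8, 15)
Match found at i = 5.

k = 5


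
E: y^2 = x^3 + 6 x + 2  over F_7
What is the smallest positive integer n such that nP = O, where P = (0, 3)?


Compute successive multiples of P until we hit O:
  1P = (0, 3)
  2P = (1, 3)
  3P = (6, 4)
  4P = (2, 6)
  5P = (2, 1)
  6P = (6, 3)
  7P = (1, 4)
  8P = (0, 4)
  ... (continuing to 9P)
  9P = O

ord(P) = 9


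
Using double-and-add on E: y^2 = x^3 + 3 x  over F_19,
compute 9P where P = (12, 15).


k = 9 = 1001_2 (binary, LSB first: 1001)
Double-and-add from P = (12, 15):
  bit 0 = 1: acc = O + (12, 15) = (12, 15)
  bit 1 = 0: acc unchanged = (12, 15)
  bit 2 = 0: acc unchanged = (12, 15)
  bit 3 = 1: acc = (12, 15) + (1, 17) = (12, 4)

9P = (12, 4)


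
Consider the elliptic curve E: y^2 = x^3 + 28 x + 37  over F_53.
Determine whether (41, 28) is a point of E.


Check whether y^2 = x^3 + 28 x + 37 (mod 53) for (x, y) = (41, 28).
LHS: y^2 = 28^2 mod 53 = 42
RHS: x^3 + 28 x + 37 = 41^3 + 28*41 + 37 mod 53 = 40
LHS != RHS

No, not on the curve


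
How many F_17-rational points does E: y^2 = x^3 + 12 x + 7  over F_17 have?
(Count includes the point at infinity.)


For each x in F_17, count y with y^2 = x^3 + 12 x + 7 mod 17:
  x = 3: RHS = 2, y in [6, 11]  -> 2 point(s)
  x = 4: RHS = 0, y in [0]  -> 1 point(s)
  x = 7: RHS = 9, y in [3, 14]  -> 2 point(s)
  x = 11: RHS = 8, y in [5, 12]  -> 2 point(s)
  x = 12: RHS = 9, y in [3, 14]  -> 2 point(s)
  x = 15: RHS = 9, y in [3, 14]  -> 2 point(s)
Affine points: 11. Add the point at infinity: total = 12.

#E(F_17) = 12


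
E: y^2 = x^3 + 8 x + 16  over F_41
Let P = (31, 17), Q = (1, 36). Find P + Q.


P != Q, so use the chord formula.
s = (y2 - y1) / (x2 - x1) = (19) / (11) mod 41 = 39
x3 = s^2 - x1 - x2 mod 41 = 39^2 - 31 - 1 = 13
y3 = s (x1 - x3) - y1 mod 41 = 39 * (31 - 13) - 17 = 29

P + Q = (13, 29)


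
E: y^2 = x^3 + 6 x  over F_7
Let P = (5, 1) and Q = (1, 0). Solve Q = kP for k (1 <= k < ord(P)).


Enumerate multiples of P until we hit Q = (1, 0):
  1P = (5, 1)
  2P = (1, 0)
Match found at i = 2.

k = 2


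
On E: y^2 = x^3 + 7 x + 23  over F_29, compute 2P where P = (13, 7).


Doubling: s = (3 x1^2 + a) / (2 y1)
s = (3*13^2 + 7) / (2*7) mod 29 = 16
x3 = s^2 - 2 x1 mod 29 = 16^2 - 2*13 = 27
y3 = s (x1 - x3) - y1 mod 29 = 16 * (13 - 27) - 7 = 1

2P = (27, 1)


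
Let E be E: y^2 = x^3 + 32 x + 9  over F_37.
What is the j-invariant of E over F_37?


Delta = -16(4 a^3 + 27 b^2) mod 37 = 18
-1728 * (4 a)^3 = -1728 * (4*32)^3 mod 37 = 23
j = 23 * 18^(-1) mod 37 = 28

j = 28 (mod 37)


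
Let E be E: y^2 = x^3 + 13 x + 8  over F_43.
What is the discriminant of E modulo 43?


4 a^3 + 27 b^2 = 4*13^3 + 27*8^2 = 8788 + 1728 = 10516
Delta = -16 * (10516) = -168256
Delta mod 43 = 3

Delta = 3 (mod 43)


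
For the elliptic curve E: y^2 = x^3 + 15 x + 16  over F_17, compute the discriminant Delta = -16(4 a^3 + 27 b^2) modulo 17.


4 a^3 + 27 b^2 = 4*15^3 + 27*16^2 = 13500 + 6912 = 20412
Delta = -16 * (20412) = -326592
Delta mod 17 = 12

Delta = 12 (mod 17)


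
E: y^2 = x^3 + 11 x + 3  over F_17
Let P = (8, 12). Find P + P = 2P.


Doubling: s = (3 x1^2 + a) / (2 y1)
s = (3*8^2 + 11) / (2*12) mod 17 = 12
x3 = s^2 - 2 x1 mod 17 = 12^2 - 2*8 = 9
y3 = s (x1 - x3) - y1 mod 17 = 12 * (8 - 9) - 12 = 10

2P = (9, 10)


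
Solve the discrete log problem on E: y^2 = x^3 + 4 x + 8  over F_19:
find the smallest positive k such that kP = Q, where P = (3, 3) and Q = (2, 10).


Enumerate multiples of P until we hit Q = (2, 10):
  1P = (3, 3)
  2P = (17, 7)
  3P = (8, 1)
  4P = (15, 17)
  5P = (5, 1)
  6P = (12, 6)
  7P = (2, 10)
Match found at i = 7.

k = 7


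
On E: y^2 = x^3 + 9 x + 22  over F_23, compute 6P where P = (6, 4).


k = 6 = 110_2 (binary, LSB first: 011)
Double-and-add from P = (6, 4):
  bit 0 = 0: acc unchanged = O
  bit 1 = 1: acc = O + (1, 3) = (1, 3)
  bit 2 = 1: acc = (1, 3) + (2, 18) = (15, 17)

6P = (15, 17)


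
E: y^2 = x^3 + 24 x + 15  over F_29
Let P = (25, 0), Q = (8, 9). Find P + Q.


P != Q, so use the chord formula.
s = (y2 - y1) / (x2 - x1) = (9) / (12) mod 29 = 8
x3 = s^2 - x1 - x2 mod 29 = 8^2 - 25 - 8 = 2
y3 = s (x1 - x3) - y1 mod 29 = 8 * (25 - 2) - 0 = 10

P + Q = (2, 10)


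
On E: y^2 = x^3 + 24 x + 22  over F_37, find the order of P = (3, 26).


Compute successive multiples of P until we hit O:
  1P = (3, 26)
  2P = (10, 2)
  3P = (35, 15)
  4P = (29, 13)
  5P = (33, 26)
  6P = (1, 11)
  7P = (6, 7)
  8P = (27, 15)
  ... (continuing to 39P)
  39P = O

ord(P) = 39


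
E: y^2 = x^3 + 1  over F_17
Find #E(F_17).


For each x in F_17, count y with y^2 = x^3 + 0 x + 1 mod 17:
  x = 0: RHS = 1, y in [1, 16]  -> 2 point(s)
  x = 1: RHS = 2, y in [6, 11]  -> 2 point(s)
  x = 2: RHS = 9, y in [3, 14]  -> 2 point(s)
  x = 6: RHS = 13, y in [8, 9]  -> 2 point(s)
  x = 7: RHS = 4, y in [2, 15]  -> 2 point(s)
  x = 9: RHS = 16, y in [4, 13]  -> 2 point(s)
  x = 10: RHS = 15, y in [7, 10]  -> 2 point(s)
  x = 14: RHS = 8, y in [5, 12]  -> 2 point(s)
  x = 16: RHS = 0, y in [0]  -> 1 point(s)
Affine points: 17. Add the point at infinity: total = 18.

#E(F_17) = 18


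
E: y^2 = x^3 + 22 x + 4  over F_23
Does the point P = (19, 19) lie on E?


Check whether y^2 = x^3 + 22 x + 4 (mod 23) for (x, y) = (19, 19).
LHS: y^2 = 19^2 mod 23 = 16
RHS: x^3 + 22 x + 4 = 19^3 + 22*19 + 4 mod 23 = 13
LHS != RHS

No, not on the curve


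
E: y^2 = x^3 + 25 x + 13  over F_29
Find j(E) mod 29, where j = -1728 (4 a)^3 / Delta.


Delta = -16(4 a^3 + 27 b^2) mod 29 = 21
-1728 * (4 a)^3 = -1728 * (4*25)^3 mod 29 = 3
j = 3 * 21^(-1) mod 29 = 25

j = 25 (mod 29)


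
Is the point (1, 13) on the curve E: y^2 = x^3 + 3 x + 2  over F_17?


Check whether y^2 = x^3 + 3 x + 2 (mod 17) for (x, y) = (1, 13).
LHS: y^2 = 13^2 mod 17 = 16
RHS: x^3 + 3 x + 2 = 1^3 + 3*1 + 2 mod 17 = 6
LHS != RHS

No, not on the curve


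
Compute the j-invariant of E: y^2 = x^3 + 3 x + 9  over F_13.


Delta = -16(4 a^3 + 27 b^2) mod 13 = 5
-1728 * (4 a)^3 = -1728 * (4*3)^3 mod 13 = 12
j = 12 * 5^(-1) mod 13 = 5

j = 5 (mod 13)


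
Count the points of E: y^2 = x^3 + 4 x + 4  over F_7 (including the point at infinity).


For each x in F_7, count y with y^2 = x^3 + 4 x + 4 mod 7:
  x = 0: RHS = 4, y in [2, 5]  -> 2 point(s)
  x = 1: RHS = 2, y in [3, 4]  -> 2 point(s)
  x = 3: RHS = 1, y in [1, 6]  -> 2 point(s)
  x = 4: RHS = 0, y in [0]  -> 1 point(s)
  x = 5: RHS = 2, y in [3, 4]  -> 2 point(s)
Affine points: 9. Add the point at infinity: total = 10.

#E(F_7) = 10


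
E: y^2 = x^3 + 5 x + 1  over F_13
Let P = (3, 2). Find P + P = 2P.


Doubling: s = (3 x1^2 + a) / (2 y1)
s = (3*3^2 + 5) / (2*2) mod 13 = 8
x3 = s^2 - 2 x1 mod 13 = 8^2 - 2*3 = 6
y3 = s (x1 - x3) - y1 mod 13 = 8 * (3 - 6) - 2 = 0

2P = (6, 0)


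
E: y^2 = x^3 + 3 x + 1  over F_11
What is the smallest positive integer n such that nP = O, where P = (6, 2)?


Compute successive multiples of P until we hit O:
  1P = (6, 2)
  2P = (8, 3)
  3P = (0, 1)
  4P = (9, 3)
  5P = (1, 7)
  6P = (5, 8)
  7P = (3, 2)
  8P = (2, 9)
  ... (continuing to 18P)
  18P = O

ord(P) = 18


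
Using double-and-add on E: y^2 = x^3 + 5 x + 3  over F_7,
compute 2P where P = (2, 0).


k = 2 = 10_2 (binary, LSB first: 01)
Double-and-add from P = (2, 0):
  bit 0 = 0: acc unchanged = O
  bit 1 = 1: acc = O + O = O

2P = O


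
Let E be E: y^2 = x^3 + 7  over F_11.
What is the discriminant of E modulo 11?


4 a^3 + 27 b^2 = 4*0^3 + 27*7^2 = 0 + 1323 = 1323
Delta = -16 * (1323) = -21168
Delta mod 11 = 7

Delta = 7 (mod 11)


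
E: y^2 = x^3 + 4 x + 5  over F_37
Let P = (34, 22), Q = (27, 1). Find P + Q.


P != Q, so use the chord formula.
s = (y2 - y1) / (x2 - x1) = (16) / (30) mod 37 = 3
x3 = s^2 - x1 - x2 mod 37 = 3^2 - 34 - 27 = 22
y3 = s (x1 - x3) - y1 mod 37 = 3 * (34 - 22) - 22 = 14

P + Q = (22, 14)


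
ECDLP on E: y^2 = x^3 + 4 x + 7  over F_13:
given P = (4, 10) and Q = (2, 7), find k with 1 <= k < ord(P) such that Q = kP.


Enumerate multiples of P until we hit Q = (2, 7):
  1P = (4, 10)
  2P = (5, 3)
  3P = (1, 8)
  4P = (7, 1)
  5P = (11, 11)
  6P = (2, 7)
Match found at i = 6.

k = 6


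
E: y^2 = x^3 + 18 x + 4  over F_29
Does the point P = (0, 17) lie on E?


Check whether y^2 = x^3 + 18 x + 4 (mod 29) for (x, y) = (0, 17).
LHS: y^2 = 17^2 mod 29 = 28
RHS: x^3 + 18 x + 4 = 0^3 + 18*0 + 4 mod 29 = 4
LHS != RHS

No, not on the curve


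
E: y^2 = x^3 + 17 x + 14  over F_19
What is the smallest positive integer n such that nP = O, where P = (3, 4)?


Compute successive multiples of P until we hit O:
  1P = (3, 4)
  2P = (10, 5)
  3P = (13, 0)
  4P = (10, 14)
  5P = (3, 15)
  6P = O

ord(P) = 6


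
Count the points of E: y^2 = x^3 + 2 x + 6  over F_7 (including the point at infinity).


For each x in F_7, count y with y^2 = x^3 + 2 x + 6 mod 7:
  x = 1: RHS = 2, y in [3, 4]  -> 2 point(s)
  x = 2: RHS = 4, y in [2, 5]  -> 2 point(s)
  x = 3: RHS = 4, y in [2, 5]  -> 2 point(s)
  x = 4: RHS = 1, y in [1, 6]  -> 2 point(s)
  x = 5: RHS = 1, y in [1, 6]  -> 2 point(s)
Affine points: 10. Add the point at infinity: total = 11.

#E(F_7) = 11


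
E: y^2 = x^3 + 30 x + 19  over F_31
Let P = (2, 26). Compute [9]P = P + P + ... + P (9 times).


k = 9 = 1001_2 (binary, LSB first: 1001)
Double-and-add from P = (2, 26):
  bit 0 = 1: acc = O + (2, 26) = (2, 26)
  bit 1 = 0: acc unchanged = (2, 26)
  bit 2 = 0: acc unchanged = (2, 26)
  bit 3 = 1: acc = (2, 26) + (16, 21) = (0, 22)

9P = (0, 22)


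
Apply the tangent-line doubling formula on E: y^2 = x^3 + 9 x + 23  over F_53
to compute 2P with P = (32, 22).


Doubling: s = (3 x1^2 + a) / (2 y1)
s = (3*32^2 + 9) / (2*22) mod 53 = 11
x3 = s^2 - 2 x1 mod 53 = 11^2 - 2*32 = 4
y3 = s (x1 - x3) - y1 mod 53 = 11 * (32 - 4) - 22 = 21

2P = (4, 21)


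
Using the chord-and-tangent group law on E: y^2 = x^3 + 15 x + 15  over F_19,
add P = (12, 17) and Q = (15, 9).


P != Q, so use the chord formula.
s = (y2 - y1) / (x2 - x1) = (11) / (3) mod 19 = 10
x3 = s^2 - x1 - x2 mod 19 = 10^2 - 12 - 15 = 16
y3 = s (x1 - x3) - y1 mod 19 = 10 * (12 - 16) - 17 = 0

P + Q = (16, 0)


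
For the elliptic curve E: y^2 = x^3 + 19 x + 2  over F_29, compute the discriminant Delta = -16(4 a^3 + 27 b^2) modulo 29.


4 a^3 + 27 b^2 = 4*19^3 + 27*2^2 = 27436 + 108 = 27544
Delta = -16 * (27544) = -440704
Delta mod 29 = 9

Delta = 9 (mod 29)


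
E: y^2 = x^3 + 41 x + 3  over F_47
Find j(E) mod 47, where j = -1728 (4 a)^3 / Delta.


Delta = -16(4 a^3 + 27 b^2) mod 47 = 19
-1728 * (4 a)^3 = -1728 * (4*41)^3 mod 47 = 28
j = 28 * 19^(-1) mod 47 = 46

j = 46 (mod 47)


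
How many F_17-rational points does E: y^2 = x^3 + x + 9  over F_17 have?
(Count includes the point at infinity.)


For each x in F_17, count y with y^2 = x^3 + 1 x + 9 mod 17:
  x = 0: RHS = 9, y in [3, 14]  -> 2 point(s)
  x = 2: RHS = 2, y in [6, 11]  -> 2 point(s)
  x = 4: RHS = 9, y in [3, 14]  -> 2 point(s)
  x = 7: RHS = 2, y in [6, 11]  -> 2 point(s)
  x = 8: RHS = 2, y in [6, 11]  -> 2 point(s)
  x = 9: RHS = 16, y in [4, 13]  -> 2 point(s)
  x = 10: RHS = 16, y in [4, 13]  -> 2 point(s)
  x = 11: RHS = 8, y in [5, 12]  -> 2 point(s)
  x = 12: RHS = 15, y in [7, 10]  -> 2 point(s)
  x = 13: RHS = 9, y in [3, 14]  -> 2 point(s)
  x = 14: RHS = 13, y in [8, 9]  -> 2 point(s)
  x = 15: RHS = 16, y in [4, 13]  -> 2 point(s)
Affine points: 24. Add the point at infinity: total = 25.

#E(F_17) = 25


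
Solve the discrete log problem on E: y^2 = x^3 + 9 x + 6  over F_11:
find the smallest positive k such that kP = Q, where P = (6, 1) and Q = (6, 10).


Enumerate multiples of P until we hit Q = (6, 10):
  1P = (6, 1)
  2P = (3, 4)
  3P = (3, 7)
  4P = (6, 10)
Match found at i = 4.

k = 4


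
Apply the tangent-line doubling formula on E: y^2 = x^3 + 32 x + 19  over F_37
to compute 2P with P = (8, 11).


Doubling: s = (3 x1^2 + a) / (2 y1)
s = (3*8^2 + 32) / (2*11) mod 37 = 27
x3 = s^2 - 2 x1 mod 37 = 27^2 - 2*8 = 10
y3 = s (x1 - x3) - y1 mod 37 = 27 * (8 - 10) - 11 = 9

2P = (10, 9)


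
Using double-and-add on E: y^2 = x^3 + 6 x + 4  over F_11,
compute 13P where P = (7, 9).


k = 13 = 1101_2 (binary, LSB first: 1011)
Double-and-add from P = (7, 9):
  bit 0 = 1: acc = O + (7, 9) = (7, 9)
  bit 1 = 0: acc unchanged = (7, 9)
  bit 2 = 1: acc = (7, 9) + (4, 9) = (0, 2)
  bit 3 = 1: acc = (0, 2) + (1, 0) = (3, 4)

13P = (3, 4)


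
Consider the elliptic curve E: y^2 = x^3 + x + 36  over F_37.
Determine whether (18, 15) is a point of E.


Check whether y^2 = x^3 + 1 x + 36 (mod 37) for (x, y) = (18, 15).
LHS: y^2 = 15^2 mod 37 = 3
RHS: x^3 + 1 x + 36 = 18^3 + 1*18 + 36 mod 37 = 3
LHS = RHS

Yes, on the curve


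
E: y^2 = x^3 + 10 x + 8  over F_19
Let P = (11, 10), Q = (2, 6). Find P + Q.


P != Q, so use the chord formula.
s = (y2 - y1) / (x2 - x1) = (15) / (10) mod 19 = 11
x3 = s^2 - x1 - x2 mod 19 = 11^2 - 11 - 2 = 13
y3 = s (x1 - x3) - y1 mod 19 = 11 * (11 - 13) - 10 = 6

P + Q = (13, 6)


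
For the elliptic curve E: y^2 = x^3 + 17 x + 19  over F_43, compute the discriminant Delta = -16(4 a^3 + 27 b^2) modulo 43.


4 a^3 + 27 b^2 = 4*17^3 + 27*19^2 = 19652 + 9747 = 29399
Delta = -16 * (29399) = -470384
Delta mod 43 = 36

Delta = 36 (mod 43)


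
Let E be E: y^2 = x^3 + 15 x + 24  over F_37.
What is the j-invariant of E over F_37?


Delta = -16(4 a^3 + 27 b^2) mod 37 = 36
-1728 * (4 a)^3 = -1728 * (4*15)^3 mod 37 = 8
j = 8 * 36^(-1) mod 37 = 29

j = 29 (mod 37)


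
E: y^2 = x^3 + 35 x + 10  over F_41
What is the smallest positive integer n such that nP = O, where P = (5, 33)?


Compute successive multiples of P until we hit O:
  1P = (5, 33)
  2P = (11, 39)
  3P = (26, 28)
  4P = (28, 33)
  5P = (8, 8)
  6P = (20, 10)
  7P = (24, 18)
  8P = (30, 4)
  ... (continuing to 37P)
  37P = O

ord(P) = 37


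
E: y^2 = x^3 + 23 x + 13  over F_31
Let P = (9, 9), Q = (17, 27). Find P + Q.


P != Q, so use the chord formula.
s = (y2 - y1) / (x2 - x1) = (18) / (8) mod 31 = 10
x3 = s^2 - x1 - x2 mod 31 = 10^2 - 9 - 17 = 12
y3 = s (x1 - x3) - y1 mod 31 = 10 * (9 - 12) - 9 = 23

P + Q = (12, 23)


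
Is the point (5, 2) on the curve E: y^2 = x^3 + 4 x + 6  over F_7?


Check whether y^2 = x^3 + 4 x + 6 (mod 7) for (x, y) = (5, 2).
LHS: y^2 = 2^2 mod 7 = 4
RHS: x^3 + 4 x + 6 = 5^3 + 4*5 + 6 mod 7 = 4
LHS = RHS

Yes, on the curve


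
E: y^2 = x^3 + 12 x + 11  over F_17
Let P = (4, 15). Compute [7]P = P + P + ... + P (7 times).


k = 7 = 111_2 (binary, LSB first: 111)
Double-and-add from P = (4, 15):
  bit 0 = 1: acc = O + (4, 15) = (4, 15)
  bit 1 = 1: acc = (4, 15) + (13, 1) = (2, 14)
  bit 2 = 1: acc = (2, 14) + (7, 9) = (9, 10)

7P = (9, 10)


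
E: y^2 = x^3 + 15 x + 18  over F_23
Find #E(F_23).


For each x in F_23, count y with y^2 = x^3 + 15 x + 18 mod 23:
  x = 0: RHS = 18, y in [8, 15]  -> 2 point(s)
  x = 4: RHS = 4, y in [2, 21]  -> 2 point(s)
  x = 6: RHS = 2, y in [5, 18]  -> 2 point(s)
  x = 7: RHS = 6, y in [11, 12]  -> 2 point(s)
  x = 8: RHS = 6, y in [11, 12]  -> 2 point(s)
  x = 9: RHS = 8, y in [10, 13]  -> 2 point(s)
  x = 10: RHS = 18, y in [8, 15]  -> 2 point(s)
  x = 13: RHS = 18, y in [8, 15]  -> 2 point(s)
  x = 18: RHS = 2, y in [5, 18]  -> 2 point(s)
  x = 19: RHS = 9, y in [3, 20]  -> 2 point(s)
  x = 21: RHS = 3, y in [7, 16]  -> 2 point(s)
  x = 22: RHS = 2, y in [5, 18]  -> 2 point(s)
Affine points: 24. Add the point at infinity: total = 25.

#E(F_23) = 25


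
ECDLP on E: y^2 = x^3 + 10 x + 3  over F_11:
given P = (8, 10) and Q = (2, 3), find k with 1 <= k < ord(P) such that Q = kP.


Enumerate multiples of P until we hit Q = (2, 3):
  1P = (8, 10)
  2P = (10, 5)
  3P = (2, 8)
  4P = (6, 9)
  5P = (0, 5)
  6P = (7, 3)
  7P = (1, 6)
  8P = (3, 7)
  9P = (3, 4)
  10P = (1, 5)
  11P = (7, 8)
  12P = (0, 6)
  13P = (6, 2)
  14P = (2, 3)
Match found at i = 14.

k = 14


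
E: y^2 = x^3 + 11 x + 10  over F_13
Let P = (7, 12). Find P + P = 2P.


Doubling: s = (3 x1^2 + a) / (2 y1)
s = (3*7^2 + 11) / (2*12) mod 13 = 12
x3 = s^2 - 2 x1 mod 13 = 12^2 - 2*7 = 0
y3 = s (x1 - x3) - y1 mod 13 = 12 * (7 - 0) - 12 = 7

2P = (0, 7)


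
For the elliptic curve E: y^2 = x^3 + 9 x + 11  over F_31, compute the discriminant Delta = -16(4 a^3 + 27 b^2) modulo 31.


4 a^3 + 27 b^2 = 4*9^3 + 27*11^2 = 2916 + 3267 = 6183
Delta = -16 * (6183) = -98928
Delta mod 31 = 24

Delta = 24 (mod 31)


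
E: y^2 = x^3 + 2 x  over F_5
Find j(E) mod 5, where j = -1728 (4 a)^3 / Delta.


Delta = -16(4 a^3 + 27 b^2) mod 5 = 3
-1728 * (4 a)^3 = -1728 * (4*2)^3 mod 5 = 4
j = 4 * 3^(-1) mod 5 = 3

j = 3 (mod 5)


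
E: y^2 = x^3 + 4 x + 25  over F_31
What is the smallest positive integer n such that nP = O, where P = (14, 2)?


Compute successive multiples of P until we hit O:
  1P = (14, 2)
  2P = (21, 16)
  3P = (0, 26)
  4P = (25, 8)
  5P = (11, 25)
  6P = (20, 13)
  7P = (15, 22)
  8P = (30, 19)
  ... (continuing to 36P)
  36P = O

ord(P) = 36


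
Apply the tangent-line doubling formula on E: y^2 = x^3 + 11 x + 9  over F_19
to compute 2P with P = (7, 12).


Doubling: s = (3 x1^2 + a) / (2 y1)
s = (3*7^2 + 11) / (2*12) mod 19 = 5
x3 = s^2 - 2 x1 mod 19 = 5^2 - 2*7 = 11
y3 = s (x1 - x3) - y1 mod 19 = 5 * (7 - 11) - 12 = 6

2P = (11, 6)


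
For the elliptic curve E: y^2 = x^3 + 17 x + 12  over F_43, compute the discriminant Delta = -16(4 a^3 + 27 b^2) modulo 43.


4 a^3 + 27 b^2 = 4*17^3 + 27*12^2 = 19652 + 3888 = 23540
Delta = -16 * (23540) = -376640
Delta mod 43 = 40

Delta = 40 (mod 43)


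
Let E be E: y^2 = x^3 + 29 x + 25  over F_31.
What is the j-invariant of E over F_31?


Delta = -16(4 a^3 + 27 b^2) mod 31 = 26
-1728 * (4 a)^3 = -1728 * (4*29)^3 mod 31 = 27
j = 27 * 26^(-1) mod 31 = 7

j = 7 (mod 31)


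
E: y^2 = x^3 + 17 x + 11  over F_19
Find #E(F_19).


For each x in F_19, count y with y^2 = x^3 + 17 x + 11 mod 19:
  x = 0: RHS = 11, y in [7, 12]  -> 2 point(s)
  x = 6: RHS = 6, y in [5, 14]  -> 2 point(s)
  x = 7: RHS = 17, y in [6, 13]  -> 2 point(s)
  x = 9: RHS = 0, y in [0]  -> 1 point(s)
  x = 11: RHS = 9, y in [3, 16]  -> 2 point(s)
  x = 12: RHS = 5, y in [9, 10]  -> 2 point(s)
  x = 13: RHS = 16, y in [4, 15]  -> 2 point(s)
  x = 16: RHS = 9, y in [3, 16]  -> 2 point(s)
  x = 17: RHS = 7, y in [8, 11]  -> 2 point(s)
Affine points: 17. Add the point at infinity: total = 18.

#E(F_19) = 18


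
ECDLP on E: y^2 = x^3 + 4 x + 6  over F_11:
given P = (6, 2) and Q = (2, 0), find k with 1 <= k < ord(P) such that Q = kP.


Enumerate multiples of P until we hit Q = (2, 0):
  1P = (6, 2)
  2P = (2, 0)
Match found at i = 2.

k = 2


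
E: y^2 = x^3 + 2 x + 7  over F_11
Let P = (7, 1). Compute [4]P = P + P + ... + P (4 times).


k = 4 = 100_2 (binary, LSB first: 001)
Double-and-add from P = (7, 1):
  bit 0 = 0: acc unchanged = O
  bit 1 = 0: acc unchanged = O
  bit 2 = 1: acc = O + (10, 9) = (10, 9)

4P = (10, 9)


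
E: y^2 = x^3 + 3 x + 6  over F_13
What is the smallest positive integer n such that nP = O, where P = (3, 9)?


Compute successive multiples of P until we hit O:
  1P = (3, 9)
  2P = (4, 11)
  3P = (10, 3)
  4P = (1, 6)
  5P = (8, 3)
  6P = (5, 9)
  7P = (5, 4)
  8P = (8, 10)
  ... (continuing to 13P)
  13P = O

ord(P) = 13


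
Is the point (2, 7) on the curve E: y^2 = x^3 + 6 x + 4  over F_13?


Check whether y^2 = x^3 + 6 x + 4 (mod 13) for (x, y) = (2, 7).
LHS: y^2 = 7^2 mod 13 = 10
RHS: x^3 + 6 x + 4 = 2^3 + 6*2 + 4 mod 13 = 11
LHS != RHS

No, not on the curve


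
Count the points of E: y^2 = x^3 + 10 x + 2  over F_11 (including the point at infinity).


For each x in F_11, count y with y^2 = x^3 + 10 x + 2 mod 11:
  x = 3: RHS = 4, y in [2, 9]  -> 2 point(s)
  x = 5: RHS = 1, y in [1, 10]  -> 2 point(s)
  x = 6: RHS = 3, y in [5, 6]  -> 2 point(s)
  x = 8: RHS = 0, y in [0]  -> 1 point(s)
Affine points: 7. Add the point at infinity: total = 8.

#E(F_11) = 8


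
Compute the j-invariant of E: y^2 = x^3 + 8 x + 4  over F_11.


Delta = -16(4 a^3 + 27 b^2) mod 11 = 8
-1728 * (4 a)^3 = -1728 * (4*8)^3 mod 11 = 1
j = 1 * 8^(-1) mod 11 = 7

j = 7 (mod 11)


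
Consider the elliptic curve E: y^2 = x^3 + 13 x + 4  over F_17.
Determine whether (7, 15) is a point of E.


Check whether y^2 = x^3 + 13 x + 4 (mod 17) for (x, y) = (7, 15).
LHS: y^2 = 15^2 mod 17 = 4
RHS: x^3 + 13 x + 4 = 7^3 + 13*7 + 4 mod 17 = 13
LHS != RHS

No, not on the curve


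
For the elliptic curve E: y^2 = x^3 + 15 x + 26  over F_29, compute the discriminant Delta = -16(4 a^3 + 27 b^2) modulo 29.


4 a^3 + 27 b^2 = 4*15^3 + 27*26^2 = 13500 + 18252 = 31752
Delta = -16 * (31752) = -508032
Delta mod 29 = 19

Delta = 19 (mod 29)


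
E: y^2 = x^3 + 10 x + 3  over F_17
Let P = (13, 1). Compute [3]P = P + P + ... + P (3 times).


k = 3 = 11_2 (binary, LSB first: 11)
Double-and-add from P = (13, 1):
  bit 0 = 1: acc = O + (13, 1) = (13, 1)
  bit 1 = 1: acc = (13, 1) + (16, 14) = (3, 14)

3P = (3, 14)


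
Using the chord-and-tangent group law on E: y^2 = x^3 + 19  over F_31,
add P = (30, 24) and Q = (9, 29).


P != Q, so use the chord formula.
s = (y2 - y1) / (x2 - x1) = (5) / (10) mod 31 = 16
x3 = s^2 - x1 - x2 mod 31 = 16^2 - 30 - 9 = 0
y3 = s (x1 - x3) - y1 mod 31 = 16 * (30 - 0) - 24 = 22

P + Q = (0, 22)


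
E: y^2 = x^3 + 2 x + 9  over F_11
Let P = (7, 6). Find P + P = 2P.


Doubling: s = (3 x1^2 + a) / (2 y1)
s = (3*7^2 + 2) / (2*6) mod 11 = 6
x3 = s^2 - 2 x1 mod 11 = 6^2 - 2*7 = 0
y3 = s (x1 - x3) - y1 mod 11 = 6 * (7 - 0) - 6 = 3

2P = (0, 3)


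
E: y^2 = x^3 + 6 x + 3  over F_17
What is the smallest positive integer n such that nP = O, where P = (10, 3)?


Compute successive multiples of P until we hit O:
  1P = (10, 3)
  2P = (14, 14)
  3P = (8, 11)
  4P = (15, 0)
  5P = (8, 6)
  6P = (14, 3)
  7P = (10, 14)
  8P = O

ord(P) = 8


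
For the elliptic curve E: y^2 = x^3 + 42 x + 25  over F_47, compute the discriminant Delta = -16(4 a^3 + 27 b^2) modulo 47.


4 a^3 + 27 b^2 = 4*42^3 + 27*25^2 = 296352 + 16875 = 313227
Delta = -16 * (313227) = -5011632
Delta mod 47 = 25

Delta = 25 (mod 47)


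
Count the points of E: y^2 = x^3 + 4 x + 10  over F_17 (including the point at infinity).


For each x in F_17, count y with y^2 = x^3 + 4 x + 10 mod 17:
  x = 1: RHS = 15, y in [7, 10]  -> 2 point(s)
  x = 2: RHS = 9, y in [3, 14]  -> 2 point(s)
  x = 3: RHS = 15, y in [7, 10]  -> 2 point(s)
  x = 5: RHS = 2, y in [6, 11]  -> 2 point(s)
  x = 10: RHS = 13, y in [8, 9]  -> 2 point(s)
  x = 11: RHS = 8, y in [5, 12]  -> 2 point(s)
  x = 12: RHS = 1, y in [1, 16]  -> 2 point(s)
  x = 13: RHS = 15, y in [7, 10]  -> 2 point(s)
Affine points: 16. Add the point at infinity: total = 17.

#E(F_17) = 17


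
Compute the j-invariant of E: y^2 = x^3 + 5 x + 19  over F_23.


Delta = -16(4 a^3 + 27 b^2) mod 23 = 15
-1728 * (4 a)^3 = -1728 * (4*5)^3 mod 23 = 12
j = 12 * 15^(-1) mod 23 = 10

j = 10 (mod 23)


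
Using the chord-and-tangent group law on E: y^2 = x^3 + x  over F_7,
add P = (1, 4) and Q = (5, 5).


P != Q, so use the chord formula.
s = (y2 - y1) / (x2 - x1) = (1) / (4) mod 7 = 2
x3 = s^2 - x1 - x2 mod 7 = 2^2 - 1 - 5 = 5
y3 = s (x1 - x3) - y1 mod 7 = 2 * (1 - 5) - 4 = 2

P + Q = (5, 2)


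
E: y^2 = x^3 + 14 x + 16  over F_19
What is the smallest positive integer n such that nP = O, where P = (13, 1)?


Compute successive multiples of P until we hit O:
  1P = (13, 1)
  2P = (9, 15)
  3P = (14, 12)
  4P = (18, 1)
  5P = (7, 18)
  6P = (16, 17)
  7P = (10, 15)
  8P = (3, 3)
  ... (continuing to 20P)
  20P = O

ord(P) = 20


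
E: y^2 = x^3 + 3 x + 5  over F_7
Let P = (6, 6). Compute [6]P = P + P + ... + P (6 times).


k = 6 = 110_2 (binary, LSB first: 011)
Double-and-add from P = (6, 6):
  bit 0 = 0: acc unchanged = O
  bit 1 = 1: acc = O + (4, 2) = (4, 2)
  bit 2 = 1: acc = (4, 2) + (1, 3) = (6, 1)

6P = (6, 1)


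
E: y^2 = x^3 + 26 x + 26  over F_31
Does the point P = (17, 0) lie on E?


Check whether y^2 = x^3 + 26 x + 26 (mod 31) for (x, y) = (17, 0).
LHS: y^2 = 0^2 mod 31 = 0
RHS: x^3 + 26 x + 26 = 17^3 + 26*17 + 26 mod 31 = 18
LHS != RHS

No, not on the curve


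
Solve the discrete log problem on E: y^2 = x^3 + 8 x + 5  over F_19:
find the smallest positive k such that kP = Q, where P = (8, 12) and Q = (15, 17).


Enumerate multiples of P until we hit Q = (15, 17):
  1P = (8, 12)
  2P = (7, 9)
  3P = (13, 11)
  4P = (14, 12)
  5P = (16, 7)
  6P = (4, 14)
  7P = (12, 9)
  8P = (15, 17)
Match found at i = 8.

k = 8


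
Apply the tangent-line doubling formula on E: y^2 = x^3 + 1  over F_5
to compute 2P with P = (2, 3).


Doubling: s = (3 x1^2 + a) / (2 y1)
s = (3*2^2 + 0) / (2*3) mod 5 = 2
x3 = s^2 - 2 x1 mod 5 = 2^2 - 2*2 = 0
y3 = s (x1 - x3) - y1 mod 5 = 2 * (2 - 0) - 3 = 1

2P = (0, 1)


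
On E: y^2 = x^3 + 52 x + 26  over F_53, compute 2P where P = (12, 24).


Doubling: s = (3 x1^2 + a) / (2 y1)
s = (3*12^2 + 52) / (2*24) mod 53 = 41
x3 = s^2 - 2 x1 mod 53 = 41^2 - 2*12 = 14
y3 = s (x1 - x3) - y1 mod 53 = 41 * (12 - 14) - 24 = 0

2P = (14, 0)


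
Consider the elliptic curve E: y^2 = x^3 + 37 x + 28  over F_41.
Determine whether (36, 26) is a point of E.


Check whether y^2 = x^3 + 37 x + 28 (mod 41) for (x, y) = (36, 26).
LHS: y^2 = 26^2 mod 41 = 20
RHS: x^3 + 37 x + 28 = 36^3 + 37*36 + 28 mod 41 = 5
LHS != RHS

No, not on the curve


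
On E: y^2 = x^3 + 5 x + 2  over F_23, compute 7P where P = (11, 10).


k = 7 = 111_2 (binary, LSB first: 111)
Double-and-add from P = (11, 10):
  bit 0 = 1: acc = O + (11, 10) = (11, 10)
  bit 1 = 1: acc = (11, 10) + (1, 13) = (15, 5)
  bit 2 = 1: acc = (15, 5) + (0, 5) = (8, 18)

7P = (8, 18)


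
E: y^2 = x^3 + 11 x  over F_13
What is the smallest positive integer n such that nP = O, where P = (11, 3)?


Compute successive multiples of P until we hit O:
  1P = (11, 3)
  2P = (1, 5)
  3P = (0, 0)
  4P = (1, 8)
  5P = (11, 10)
  6P = O

ord(P) = 6


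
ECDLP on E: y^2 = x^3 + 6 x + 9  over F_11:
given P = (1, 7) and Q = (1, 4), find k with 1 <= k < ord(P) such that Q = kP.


Enumerate multiples of P until we hit Q = (1, 4):
  1P = (1, 7)
  2P = (7, 8)
  3P = (7, 3)
  4P = (1, 4)
Match found at i = 4.

k = 4


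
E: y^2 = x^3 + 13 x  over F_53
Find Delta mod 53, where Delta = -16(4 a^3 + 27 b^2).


4 a^3 + 27 b^2 = 4*13^3 + 27*0^2 = 8788 + 0 = 8788
Delta = -16 * (8788) = -140608
Delta mod 53 = 1

Delta = 1 (mod 53)


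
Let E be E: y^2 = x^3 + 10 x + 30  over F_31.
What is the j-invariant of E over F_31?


Delta = -16(4 a^3 + 27 b^2) mod 31 = 17
-1728 * (4 a)^3 = -1728 * (4*10)^3 mod 31 = 4
j = 4 * 17^(-1) mod 31 = 13

j = 13 (mod 31)


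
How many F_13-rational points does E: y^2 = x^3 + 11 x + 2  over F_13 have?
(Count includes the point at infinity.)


For each x in F_13, count y with y^2 = x^3 + 11 x + 2 mod 13:
  x = 1: RHS = 1, y in [1, 12]  -> 2 point(s)
  x = 3: RHS = 10, y in [6, 7]  -> 2 point(s)
  x = 5: RHS = 0, y in [0]  -> 1 point(s)
  x = 8: RHS = 4, y in [2, 11]  -> 2 point(s)
  x = 12: RHS = 3, y in [4, 9]  -> 2 point(s)
Affine points: 9. Add the point at infinity: total = 10.

#E(F_13) = 10


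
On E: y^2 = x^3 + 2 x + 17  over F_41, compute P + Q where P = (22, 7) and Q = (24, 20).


P != Q, so use the chord formula.
s = (y2 - y1) / (x2 - x1) = (13) / (2) mod 41 = 27
x3 = s^2 - x1 - x2 mod 41 = 27^2 - 22 - 24 = 27
y3 = s (x1 - x3) - y1 mod 41 = 27 * (22 - 27) - 7 = 22

P + Q = (27, 22)


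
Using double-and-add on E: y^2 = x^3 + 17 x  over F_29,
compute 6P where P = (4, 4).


k = 6 = 110_2 (binary, LSB first: 011)
Double-and-add from P = (4, 4):
  bit 0 = 0: acc unchanged = O
  bit 1 = 1: acc = O + (5, 6) = (5, 6)
  bit 2 = 1: acc = (5, 6) + (23, 1) = (6, 12)

6P = (6, 12)


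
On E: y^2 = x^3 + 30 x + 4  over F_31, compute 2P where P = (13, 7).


Doubling: s = (3 x1^2 + a) / (2 y1)
s = (3*13^2 + 30) / (2*7) mod 31 = 14
x3 = s^2 - 2 x1 mod 31 = 14^2 - 2*13 = 15
y3 = s (x1 - x3) - y1 mod 31 = 14 * (13 - 15) - 7 = 27

2P = (15, 27)


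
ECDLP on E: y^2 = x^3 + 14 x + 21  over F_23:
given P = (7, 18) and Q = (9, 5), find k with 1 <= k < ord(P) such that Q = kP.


Enumerate multiples of P until we hit Q = (9, 5):
  1P = (7, 18)
  2P = (9, 5)
Match found at i = 2.

k = 2
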